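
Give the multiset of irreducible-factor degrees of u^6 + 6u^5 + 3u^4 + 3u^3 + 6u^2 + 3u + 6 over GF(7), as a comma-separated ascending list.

1, 1, 2, 2

Write h(u) = u^6 + 6u^5 + 3u^4 + 3u^3 + 6u^2 + 3u + 6.
Linear factors from roots: (u + 6), (u + 5).
Complete factorization: h(u) = (u + 5)·(u + 6)·(u^2 + 3u + 6)·(u^2 + 6u + 4).
Factor degrees with multiplicity: 1 + 1 + 2 + 2 = 6.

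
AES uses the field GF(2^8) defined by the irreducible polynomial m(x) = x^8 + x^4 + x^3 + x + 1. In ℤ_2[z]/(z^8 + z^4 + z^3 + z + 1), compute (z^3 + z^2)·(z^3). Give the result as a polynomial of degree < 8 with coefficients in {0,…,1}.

Multiply in ℤ_2[z]: (z^3 + z^2)·(z^3) = z^6 + z^5.
Reduced: z^6 + z^5.

z^6 + z^5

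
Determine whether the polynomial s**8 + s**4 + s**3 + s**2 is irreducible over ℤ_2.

Write g(s) = s**8 + s**4 + s**3 + s**2.
Check for roots in ℤ_2: g(0) = 0 → root; g(1) = 0 → root.
g(0) = 0, so (s) divides g(s); g is reducible.

No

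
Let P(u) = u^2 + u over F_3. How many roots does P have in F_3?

2

Evaluate at each of the 3 elements of F_3:
P(0) = 0 → root; P(1) = 2; P(2) = 0 → root.
Roots: {0, 2}.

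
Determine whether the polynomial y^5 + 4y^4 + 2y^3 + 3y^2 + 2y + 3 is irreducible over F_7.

Yes

Write P(y) = y^5 + 4y^4 + 2y^3 + 3y^2 + 2y + 3.
Check for roots in F_7: P(0) = 3; P(1) = 1; P(2) = 5; P(3) = 6; P(4) = 2; P(5) = 6; P(6) = 5.
No roots, so no linear factors.
Degree-2 irreducible divisors: test the 21 monic irreducibles of degree 2 over GF(7).
None of them divide P (all give nonzero remainder).
No irreducible factor of degree ≤ 2 exists, so P is irreducible over GF(7).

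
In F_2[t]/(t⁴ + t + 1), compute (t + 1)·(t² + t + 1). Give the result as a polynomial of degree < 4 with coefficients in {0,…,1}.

Multiply in F_2[t]: (t + 1)·(t² + t + 1) = t³ + 1.
Reduced: t³ + 1.

t^3 + 1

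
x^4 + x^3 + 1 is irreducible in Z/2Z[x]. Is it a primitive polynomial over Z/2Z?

Yes

Write f(x) = x^4 + x^3 + 1.
|GF(2^4)^×| = 2^4 − 1 = 15. Prime factorization: 15 = 3·5.
f is primitive ⇔ x has order 15 in GF(2)[x]/(f), i.e. x^(15/q) ≠ 1 for each prime q | 15.
x^(5) mod f = x^3 + x + 1.
x^(3) mod f = x^3.
None equal 1, so x has full order 15; f is primitive.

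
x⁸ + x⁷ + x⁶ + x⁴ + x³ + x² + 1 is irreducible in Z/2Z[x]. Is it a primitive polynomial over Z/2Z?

No

Write f(x) = x⁸ + x⁷ + x⁶ + x⁴ + x³ + x² + 1.
|GF(2^8)^×| = 2^8 − 1 = 255. Prime factorization: 255 = 3·5·17.
f is primitive ⇔ x has order 255 in GF(2)[x]/(f), i.e. x^(255/q) ≠ 1 for each prime q | 255.
x^(85) mod f = 1
x^(51) mod f = x⁶ + x³.
x^(15) mod f = x⁷ + x⁶ + x⁴ + x³ + x² + x.
Since x^(85) = 1, the order of x divides 85 < 255; not primitive.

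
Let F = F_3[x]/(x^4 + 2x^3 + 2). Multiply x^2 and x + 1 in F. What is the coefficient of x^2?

Multiply in F_3[x]: (x^2)·(x + 1) = x^3 + x^2.
Reduced: x^3 + x^2.

1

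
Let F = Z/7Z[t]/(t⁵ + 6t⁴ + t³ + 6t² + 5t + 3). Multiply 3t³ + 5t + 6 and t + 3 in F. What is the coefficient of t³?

Multiply in Z/7Z[t]: (3t³ + 5t + 6)·(t + 3) = 3t⁴ + 2t³ + 5t² + 4.
Reduced: 3t⁴ + 2t³ + 5t² + 4.

2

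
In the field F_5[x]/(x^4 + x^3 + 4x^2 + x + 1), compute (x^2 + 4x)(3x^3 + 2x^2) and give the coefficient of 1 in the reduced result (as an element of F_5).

Multiply in F_5[x]: (x^2 + 4x)·(3x^3 + 2x^2) = 3x^5 + 4x^4 + 3x^3.
Reduce using x^4 ≡ 4x^3 + x^2 + 4x + 4 (mod x^4 + x^3 + 4x^2 + x + 1).
Reduced: 3x^2 + x + 4.

4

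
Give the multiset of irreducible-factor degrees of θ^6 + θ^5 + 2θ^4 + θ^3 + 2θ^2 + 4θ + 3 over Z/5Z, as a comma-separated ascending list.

Write h(θ) = θ^6 + θ^5 + 2θ^4 + θ^3 + 2θ^2 + 4θ + 3.
Roots in Z/5Z: h(0) = 3; h(1) = 4; h(2) = 0 → root; h(3) = 4; h(4) = 2.
Linear factors from roots: (θ + 3).
Complete factorization: h(θ) = (θ + 3)^2·(θ^2 + 2θ + 4)·(θ^2 + 3θ + 3).
Factor degrees with multiplicity: 1 + 1 + 2 + 2 = 6.

1, 1, 2, 2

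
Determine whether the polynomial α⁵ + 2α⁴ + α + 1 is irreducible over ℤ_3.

Write m(α) = α⁵ + 2α⁴ + α + 1.
Check for roots in ℤ_3: m(0) = 1; m(1) = 2; m(2) = 1.
No roots, so no linear factors.
Monic irreducibles of degree 2 over GF(3): α² + 1, α² + α + 2, α² + 2α + 2.
None of them divide m (all give nonzero remainder).
No irreducible factor of degree ≤ 2 exists, so m is irreducible over GF(3).

Yes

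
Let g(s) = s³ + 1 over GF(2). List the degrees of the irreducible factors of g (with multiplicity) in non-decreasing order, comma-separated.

Roots in GF(2): g(0) = 1; g(1) = 0 → root.
Linear factors from roots: (s + 1).
Complete factorization: g(s) = (s + 1)·(s² + s + 1).
Factor degrees with multiplicity: 1 + 2 = 3.

1, 2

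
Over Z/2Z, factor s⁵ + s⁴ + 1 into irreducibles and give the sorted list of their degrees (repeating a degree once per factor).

Write h(s) = s⁵ + s⁴ + 1.
Roots in Z/2Z: h(0) = 1; h(1) = 1.
Complete factorization: h(s) = (s² + s + 1)·(s³ + s + 1).
Factor degrees with multiplicity: 2 + 3 = 5.

2, 3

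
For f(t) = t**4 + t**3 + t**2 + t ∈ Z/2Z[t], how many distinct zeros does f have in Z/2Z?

2

Evaluate at each of the 2 elements of Z/2Z:
f(0) = 0 → root; f(1) = 0 → root.
Roots: {0, 1}.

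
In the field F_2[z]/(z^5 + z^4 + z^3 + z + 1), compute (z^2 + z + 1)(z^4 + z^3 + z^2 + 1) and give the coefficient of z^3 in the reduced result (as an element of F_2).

Multiply in F_2[z]: (z^2 + z + 1)·(z^4 + z^3 + z^2 + 1) = z^6 + z^4 + z + 1.
Reduce using z^5 ≡ z^4 + z^3 + z + 1 (mod z^5 + z^4 + z^3 + z + 1).
Reduced: z^4 + z^3 + z^2 + z.

1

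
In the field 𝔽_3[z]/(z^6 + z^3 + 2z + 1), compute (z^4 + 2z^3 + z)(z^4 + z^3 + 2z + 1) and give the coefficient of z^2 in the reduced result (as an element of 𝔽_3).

1

Multiply in 𝔽_3[z]: (z^4 + 2z^3 + z)·(z^4 + z^3 + 2z + 1) = z^8 + 2z^6 + 2z^3 + 2z^2 + z.
Reduce using z^6 ≡ 2z^3 + z + 2 (mod z^6 + z^3 + 2z + 1).
Reduced: 2z^5 + z^3 + z^2 + 1.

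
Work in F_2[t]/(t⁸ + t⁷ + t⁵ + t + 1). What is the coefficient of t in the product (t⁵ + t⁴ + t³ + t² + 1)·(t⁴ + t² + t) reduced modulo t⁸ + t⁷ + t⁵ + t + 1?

Multiply in F_2[t]: (t⁵ + t⁴ + t³ + t² + 1)·(t⁴ + t² + t) = t⁹ + t⁸ + t⁶ + t⁴ + t³ + t² + t.
Reduce using t⁸ ≡ t⁷ + t⁵ + t + 1 (mod t⁸ + t⁷ + t⁵ + t + 1).
Reduced: t⁴ + t³.

0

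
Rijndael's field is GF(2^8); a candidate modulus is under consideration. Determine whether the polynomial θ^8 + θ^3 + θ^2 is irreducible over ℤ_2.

Write f(θ) = θ^8 + θ^3 + θ^2.
Check for roots in ℤ_2: f(0) = 0 → root; f(1) = 1.
f(0) = 0, so (θ) divides f(θ); f is reducible.

No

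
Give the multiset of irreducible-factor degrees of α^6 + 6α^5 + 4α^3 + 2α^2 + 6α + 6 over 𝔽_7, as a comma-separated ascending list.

1, 2, 3

Write h(α) = α^6 + 6α^5 + 4α^3 + 2α^2 + 6α + 6.
Linear factors from roots: (α + 1).
Complete factorization: h(α) = (α + 1)·(α^2 + 4α + 1)·(α^3 + α^2 + 4α + 6).
Factor degrees with multiplicity: 1 + 2 + 3 = 6.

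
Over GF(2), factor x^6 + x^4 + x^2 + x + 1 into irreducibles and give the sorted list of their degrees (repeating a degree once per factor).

Write f(x) = x^6 + x^4 + x^2 + x + 1.
Roots in GF(2): f(0) = 1; f(1) = 1.
Complete factorization: f(x) = (x^6 + x^4 + x^2 + x + 1).
Factor degrees with multiplicity: 6 = 6.

6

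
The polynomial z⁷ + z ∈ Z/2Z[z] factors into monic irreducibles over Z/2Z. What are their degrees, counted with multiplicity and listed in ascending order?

Write f(z) = z⁷ + z.
Roots in Z/2Z: f(0) = 0 → root; f(1) = 0 → root.
Linear factors from roots: (z), (z + 1).
Complete factorization: f(z) = (z)·(z + 1)^2·(z² + z + 1)^2.
Factor degrees with multiplicity: 1 + 1 + 1 + 2 + 2 = 7.

1, 1, 1, 2, 2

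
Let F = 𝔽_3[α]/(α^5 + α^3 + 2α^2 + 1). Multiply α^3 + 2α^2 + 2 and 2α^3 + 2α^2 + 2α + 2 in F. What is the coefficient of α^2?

Multiply in 𝔽_3[α]: (α^3 + 2α^2 + 2)·(2α^3 + 2α^2 + 2α + 2) = 2α^6 + α^3 + 2α^2 + α + 1.
Reduce using α^5 ≡ 2α^3 + α^2 + 2 (mod α^5 + α^3 + 2α^2 + 1).
Reduced: α^4 + 2α^2 + 2α + 1.

2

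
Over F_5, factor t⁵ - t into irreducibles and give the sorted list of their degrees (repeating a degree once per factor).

Write g(t) = t⁵ - t.
Roots in F_5: g(0) = 0 → root; g(1) = 0 → root; g(2) = 0 → root; g(3) = 0 → root; g(4) = 0 → root.
Linear factors from roots: (t), (t - 1), (t - 2), (t + 2), (t + 1).
Complete factorization: g(t) = (t)·(t + 1)·(t + 2)·(t - 2)·(t - 1).
Factor degrees with multiplicity: 1 + 1 + 1 + 1 + 1 = 5.

1, 1, 1, 1, 1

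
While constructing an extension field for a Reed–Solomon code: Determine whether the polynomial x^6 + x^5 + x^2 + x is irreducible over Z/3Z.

Write m(x) = x^6 + x^5 + x^2 + x.
Check for roots in Z/3Z: m(0) = 0 → root; m(1) = 1; m(2) = 0 → root.
m(0) = 0, so (x) divides m(x); m is reducible.

No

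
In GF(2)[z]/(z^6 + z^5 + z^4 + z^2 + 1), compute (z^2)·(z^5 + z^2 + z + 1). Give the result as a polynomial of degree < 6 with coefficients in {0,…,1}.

z + 1

Multiply in GF(2)[z]: (z^2)·(z^5 + z^2 + z + 1) = z^7 + z^4 + z^3 + z^2.
Reduce using z^6 ≡ z^5 + z^4 + z^2 + 1 (mod z^6 + z^5 + z^4 + z^2 + 1).
Reduced: z + 1.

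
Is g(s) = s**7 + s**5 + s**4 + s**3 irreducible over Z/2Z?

No

Check for roots in Z/2Z: g(0) = 0 → root; g(1) = 0 → root.
g(0) = 0, so (s) divides g(s); g is reducible.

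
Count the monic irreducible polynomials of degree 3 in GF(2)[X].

2

x^(2^3) − x is the product of all monic irreducibles of degree dividing 3; Möbius inversion gives N = (1/3) Σ μ(3/d)·2^d.
Divisors of 3: 1, 3; μ(3/d) for each: -1, 1.
Σ = − 2^1 + 2^3 = 6.
N = 6/3 = 2.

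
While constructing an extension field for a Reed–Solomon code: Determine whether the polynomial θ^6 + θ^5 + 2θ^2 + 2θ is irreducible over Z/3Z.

No

Write f(θ) = θ^6 + θ^5 + 2θ^2 + 2θ.
Check for roots in Z/3Z: f(0) = 0 → root; f(1) = 0 → root; f(2) = 0 → root.
f(0) = 0, so (θ) divides f(θ); f is reducible.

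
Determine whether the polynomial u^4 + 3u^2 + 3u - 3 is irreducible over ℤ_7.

Yes

Write h(u) = u^4 + 3u^2 + 3u - 3.
Check for roots in ℤ_7: h(0) = 4; h(1) = 4; h(2) = 3; h(3) = 2; h(4) = 5; h(5) = 5; h(6) = 5.
No roots, so no linear factors.
Degree-2 irreducible divisors: test the 21 monic irreducibles of degree 2 over GF(7).
None of them divide h (all give nonzero remainder).
No irreducible factor of degree ≤ 2 exists, so h is irreducible over GF(7).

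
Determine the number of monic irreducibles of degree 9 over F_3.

2184

x^(3^9) − x is the product of all monic irreducibles of degree dividing 9; Möbius inversion gives N = (1/9) Σ μ(9/d)·3^d.
Divisors of 9: 1, 3, 9; μ(9/d) for each: 0, -1, 1.
Σ = − 3^3 + 3^9 = 19656.
N = 19656/9 = 2184.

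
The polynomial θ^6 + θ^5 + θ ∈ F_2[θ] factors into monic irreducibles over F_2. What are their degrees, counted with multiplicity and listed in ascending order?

1, 2, 3

Write g(θ) = θ^6 + θ^5 + θ.
Roots in F_2: g(0) = 0 → root; g(1) = 1.
Linear factors from roots: (θ).
Complete factorization: g(θ) = (θ)·(θ^2 + θ + 1)·(θ^3 + θ + 1).
Factor degrees with multiplicity: 1 + 2 + 3 = 6.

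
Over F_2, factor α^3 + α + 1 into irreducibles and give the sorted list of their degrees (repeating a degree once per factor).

Write f(α) = α^3 + α + 1.
Roots in F_2: f(0) = 1; f(1) = 1.
Complete factorization: f(α) = (α^3 + α + 1).
Factor degrees with multiplicity: 3 = 3.

3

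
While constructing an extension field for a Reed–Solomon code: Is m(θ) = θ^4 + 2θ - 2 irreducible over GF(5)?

Check for roots in GF(5): m(0) = 3; m(1) = 1; m(2) = 3; m(3) = 0 → root; m(4) = 2.
m(3) = 0, so (θ − 3) divides m(θ); m is reducible.

No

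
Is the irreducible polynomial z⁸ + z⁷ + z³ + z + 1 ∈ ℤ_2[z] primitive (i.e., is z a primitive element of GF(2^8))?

Write f(z) = z⁸ + z⁷ + z³ + z + 1.
|GF(2^8)^×| = 2^8 − 1 = 255. Prime factorization: 255 = 3·5·17.
f is primitive ⇔ z has order 255 in GF(2)[z]/(f), i.e. z^(255/q) ≠ 1 for each prime q | 255.
z^(85) mod f = 1
z^(51) mod f = z⁴ + z³ + z² + z.
z^(15) mod f = z⁶ + z⁴ + z² + 1.
Since z^(85) = 1, the order of z divides 85 < 255; not primitive.

No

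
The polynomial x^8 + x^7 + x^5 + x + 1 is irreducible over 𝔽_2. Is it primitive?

No

Write f(x) = x^8 + x^7 + x^5 + x + 1.
|GF(2^8)^×| = 2^8 − 1 = 255. Prime factorization: 255 = 3·5·17.
f is primitive ⇔ x has order 255 in GF(2)[x]/(f), i.e. x^(255/q) ≠ 1 for each prime q | 255.
x^(85) mod f = 1
x^(51) mod f = x^6 + x^4 + x^3 + x.
x^(15) mod f = x^5 + x^4 + x^3.
Since x^(85) = 1, the order of x divides 85 < 255; not primitive.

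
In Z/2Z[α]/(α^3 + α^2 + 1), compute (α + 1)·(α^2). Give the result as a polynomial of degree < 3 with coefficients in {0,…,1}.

1

Multiply in Z/2Z[α]: (α + 1)·(α^2) = α^3 + α^2.
Reduce using α^3 ≡ α^2 + 1 (mod α^3 + α^2 + 1).
Reduced: 1.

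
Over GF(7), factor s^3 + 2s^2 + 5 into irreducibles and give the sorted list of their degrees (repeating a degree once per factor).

Write g(s) = s^3 + 2s^2 + 5.
Linear factors from roots: (s + 5).
Complete factorization: g(s) = (s + 5)·(s^2 + 4s + 1).
Factor degrees with multiplicity: 1 + 2 = 3.

1, 2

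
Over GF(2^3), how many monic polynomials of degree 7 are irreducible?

299592

By the necklace-counting formula, N_8(7) = (1/7) Σ_{d|7} μ(7/d)·8^d.
Divisors of 7: 1, 7; μ(7/d) for each: -1, 1.
Σ = − 8^1 + 8^7 = 2097144.
N = 2097144/7 = 299592.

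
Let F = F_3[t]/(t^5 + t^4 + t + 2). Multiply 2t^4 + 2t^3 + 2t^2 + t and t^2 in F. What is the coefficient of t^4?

2

Multiply in F_3[t]: (2t^4 + 2t^3 + 2t^2 + t)·(t^2) = 2t^6 + 2t^5 + 2t^4 + t^3.
Reduce using t^5 ≡ 2t^4 + 2t + 1 (mod t^5 + t^4 + t + 2).
Reduced: 2t^4 + t^3 + t^2 + 2t.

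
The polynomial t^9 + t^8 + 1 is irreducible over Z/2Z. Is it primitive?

No

Write f(t) = t^9 + t^8 + 1.
|GF(2^9)^×| = 2^9 − 1 = 511. Prime factorization: 511 = 7·73.
f is primitive ⇔ t has order 511 in GF(2)[t]/(f), i.e. t^(511/q) ≠ 1 for each prime q | 511.
t^(73) mod f = 1
t^(7) mod f = t^7.
Since t^(73) = 1, the order of t divides 73 < 511; not primitive.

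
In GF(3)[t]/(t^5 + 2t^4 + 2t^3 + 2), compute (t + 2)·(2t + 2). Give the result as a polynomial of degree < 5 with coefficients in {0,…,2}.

2t^2 + 1

Multiply in GF(3)[t]: (t + 2)·(2t + 2) = 2t^2 + 1.
Reduced: 2t^2 + 1.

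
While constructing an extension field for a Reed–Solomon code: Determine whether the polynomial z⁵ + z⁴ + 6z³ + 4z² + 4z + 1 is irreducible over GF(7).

Write g(z) = z⁵ + z⁴ + 6z³ + 4z² + 4z + 1.
Check for roots in GF(7): g(0) = 1; g(1) = 3; g(2) = 2; g(3) = 3; g(4) = 2; g(5) = 1; g(6) = 2.
No roots, so no linear factors.
Degree-2 irreducible divisors: test the 21 monic irreducibles of degree 2 over GF(7).
None of them divide g (all give nonzero remainder).
No irreducible factor of degree ≤ 2 exists, so g is irreducible over GF(7).

Yes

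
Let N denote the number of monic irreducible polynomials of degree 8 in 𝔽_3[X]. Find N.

810

The number of monic irreducibles of degree 8 over GF(3) is (1/8)·Σ_{d∣8} μ(8/d) 3^d.
Divisors of 8: 1, 2, 4, 8; μ(8/d) for each: 0, 0, -1, 1.
Σ = − 3^4 + 3^8 = 6480.
N = 6480/8 = 810.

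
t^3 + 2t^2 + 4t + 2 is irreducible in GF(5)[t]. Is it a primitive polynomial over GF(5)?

Yes

Write f(t) = t^3 + 2t^2 + 4t + 2.
|GF(5^3)^×| = 5^3 − 1 = 124. Prime factorization: 124 = 2^2·31.
f is primitive ⇔ t has order 124 in GF(5)[t]/(f), i.e. t^(124/q) ≠ 1 for each prime q | 124.
t^(62) mod f = 4.
t^(4) mod f = t + 4.
None equal 1, so t has full order 124; f is primitive.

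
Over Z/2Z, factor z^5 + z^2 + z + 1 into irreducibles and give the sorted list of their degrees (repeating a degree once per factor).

1, 1, 3

Write f(z) = z^5 + z^2 + z + 1.
Roots in Z/2Z: f(0) = 1; f(1) = 0 → root.
Linear factors from roots: (z + 1).
Complete factorization: f(z) = (z + 1)^2·(z^3 + z + 1).
Factor degrees with multiplicity: 1 + 1 + 3 = 5.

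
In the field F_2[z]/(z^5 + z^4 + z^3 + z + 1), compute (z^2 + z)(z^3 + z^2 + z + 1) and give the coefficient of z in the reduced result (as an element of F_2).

Multiply in F_2[z]: (z^2 + z)·(z^3 + z^2 + z + 1) = z^5 + z.
Reduce using z^5 ≡ z^4 + z^3 + z + 1 (mod z^5 + z^4 + z^3 + z + 1).
Reduced: z^4 + z^3 + 1.

0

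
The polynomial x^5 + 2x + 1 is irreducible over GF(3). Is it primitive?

Write f(x) = x^5 + 2x + 1.
|GF(3^5)^×| = 3^5 − 1 = 242. Prime factorization: 242 = 2·11^2.
f is primitive ⇔ x has order 242 in GF(3)[x]/(f), i.e. x^(242/q) ≠ 1 for each prime q | 242.
x^(121) mod f = 2.
x^(22) mod f = 2x^3 + 2x^2 + x + 1.
None equal 1, so x has full order 242; f is primitive.

Yes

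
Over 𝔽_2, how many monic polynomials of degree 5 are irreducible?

x^(2^5) − x is the product of all monic irreducibles of degree dividing 5; Möbius inversion gives N = (1/5) Σ μ(5/d)·2^d.
Divisors of 5: 1, 5; μ(5/d) for each: -1, 1.
Σ = − 2^1 + 2^5 = 30.
N = 30/5 = 6.

6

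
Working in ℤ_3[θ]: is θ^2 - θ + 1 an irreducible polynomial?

No

Write g(θ) = θ^2 - θ + 1.
Check for roots in ℤ_3: g(0) = 1; g(1) = 1; g(2) = 0 → root.
g(2) = 0, so (θ − 2) divides g(θ); g is reducible.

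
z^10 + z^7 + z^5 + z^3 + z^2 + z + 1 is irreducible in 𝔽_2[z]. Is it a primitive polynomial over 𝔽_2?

No

Write f(z) = z^10 + z^7 + z^5 + z^3 + z^2 + z + 1.
|GF(2^10)^×| = 2^10 − 1 = 1023. Prime factorization: 1023 = 3·11·31.
f is primitive ⇔ z has order 1023 in GF(2)[z]/(f), i.e. z^(1023/q) ≠ 1 for each prime q | 1023.
z^(341) mod f = 1
z^(93) mod f = z^9 + z^8 + z^6 + z^2 + 1.
z^(33) mod f = z^9 + z^7 + z^6 + z.
Since z^(341) = 1, the order of z divides 341 < 1023; not primitive.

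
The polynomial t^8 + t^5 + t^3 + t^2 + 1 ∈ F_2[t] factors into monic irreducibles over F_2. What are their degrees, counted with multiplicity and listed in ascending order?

8

Write g(t) = t^8 + t^5 + t^3 + t^2 + 1.
Roots in F_2: g(0) = 1; g(1) = 1.
Complete factorization: g(t) = (t^8 + t^5 + t^3 + t^2 + 1).
Factor degrees with multiplicity: 8 = 8.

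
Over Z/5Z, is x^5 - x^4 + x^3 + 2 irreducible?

Write g(x) = x^5 - x^4 + x^3 + 2.
Check for roots in Z/5Z: g(0) = 2; g(1) = 3; g(2) = 1; g(3) = 1; g(4) = 4.
No roots, so no linear factors.
Degree-2 irreducible divisors: test the 10 monic irreducibles of degree 2 over GF(5).
None of them divide g (all give nonzero remainder).
No irreducible factor of degree ≤ 2 exists, so g is irreducible over GF(5).

Yes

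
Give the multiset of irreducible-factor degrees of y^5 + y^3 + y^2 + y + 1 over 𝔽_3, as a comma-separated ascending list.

2, 3

Write h(y) = y^5 + y^3 + y^2 + y + 1.
Roots in 𝔽_3: h(0) = 1; h(1) = 2; h(2) = 2.
Complete factorization: h(y) = (y^2 + 2y + 2)·(y^3 + y^2 + 2).
Factor degrees with multiplicity: 2 + 3 = 5.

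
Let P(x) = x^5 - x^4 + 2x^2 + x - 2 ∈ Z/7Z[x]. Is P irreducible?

Yes

Check for roots in Z/7Z: P(0) = 5; P(1) = 1; P(2) = 3; P(3) = 6; P(4) = 4; P(5) = 5; P(6) = 4.
No roots, so no linear factors.
Degree-2 irreducible divisors: test the 21 monic irreducibles of degree 2 over GF(7).
None of them divide P (all give nonzero remainder).
No irreducible factor of degree ≤ 2 exists, so P is irreducible over GF(7).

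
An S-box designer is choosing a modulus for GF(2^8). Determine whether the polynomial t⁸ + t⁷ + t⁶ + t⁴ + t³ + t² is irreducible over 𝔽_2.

No

Write P(t) = t⁸ + t⁷ + t⁶ + t⁴ + t³ + t².
Check for roots in 𝔽_2: P(0) = 0 → root; P(1) = 0 → root.
P(0) = 0, so (t) divides P(t); P is reducible.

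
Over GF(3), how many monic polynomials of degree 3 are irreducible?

The number of monic irreducibles of degree 3 over GF(3) is (1/3)·Σ_{d∣3} μ(3/d) 3^d.
Divisors of 3: 1, 3; μ(3/d) for each: -1, 1.
Σ = − 3^1 + 3^3 = 24.
N = 24/3 = 8.

8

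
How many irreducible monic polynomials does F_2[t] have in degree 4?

Gauss's count: N_{2}(4) = (1/4) Σ_{d|4} μ(4/d)·2^d.
Divisors of 4: 1, 2, 4; μ(4/d) for each: 0, -1, 1.
Σ = − 2^2 + 2^4 = 12.
N = 12/4 = 3.

3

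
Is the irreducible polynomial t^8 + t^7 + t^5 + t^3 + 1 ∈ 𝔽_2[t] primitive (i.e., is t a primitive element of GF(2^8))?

Yes

Write f(t) = t^8 + t^7 + t^5 + t^3 + 1.
|GF(2^8)^×| = 2^8 − 1 = 255. Prime factorization: 255 = 3·5·17.
f is primitive ⇔ t has order 255 in GF(2)[t]/(f), i.e. t^(255/q) ≠ 1 for each prime q | 255.
t^(85) mod f = t^7 + t^6 + t^2 + t.
t^(51) mod f = t^7 + t^6 + t^4 + t^3 + t^2.
t^(15) mod f = t^3 + t^2.
None equal 1, so t has full order 255; f is primitive.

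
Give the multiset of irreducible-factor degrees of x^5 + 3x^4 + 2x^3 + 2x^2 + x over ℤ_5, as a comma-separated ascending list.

Write h(x) = x^5 + 3x^4 + 2x^3 + 2x^2 + x.
Roots in ℤ_5: h(0) = 0 → root; h(1) = 4; h(2) = 1; h(3) = 1; h(4) = 1.
Linear factors from roots: (x).
Complete factorization: h(x) = (x)·(x^2 + x + 2)·(x^2 + 2x + 3).
Factor degrees with multiplicity: 1 + 2 + 2 = 5.

1, 2, 2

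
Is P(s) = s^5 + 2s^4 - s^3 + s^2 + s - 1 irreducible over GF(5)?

Check for roots in GF(5): P(0) = 4; P(1) = 3; P(2) = 1; P(3) = 4; P(4) = 1.
No roots, so no linear factors.
Degree-2 irreducible divisors: test the 10 monic irreducibles of degree 2 over GF(5).
None of them divide P (all give nonzero remainder).
No irreducible factor of degree ≤ 2 exists, so P is irreducible over GF(5).

Yes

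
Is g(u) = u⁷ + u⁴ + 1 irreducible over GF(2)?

Yes

Check for roots in GF(2): g(0) = 1; g(1) = 1.
No roots, so no linear factors.
Monic irreducibles of degree 2 over GF(2): u² + u + 1.
None of them divide g (all give nonzero remainder).
Monic irreducibles of degree 3 over GF(2): u³ + u + 1, u³ + u² + 1.
None of them divide g (all give nonzero remainder).
No irreducible factor of degree ≤ 3 exists, so g is irreducible over GF(2).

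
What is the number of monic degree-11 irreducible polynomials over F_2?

186

By the necklace-counting formula, N_2(11) = (1/11) Σ_{d|11} μ(11/d)·2^d.
Divisors of 11: 1, 11; μ(11/d) for each: -1, 1.
Σ = − 2^1 + 2^11 = 2046.
N = 2046/11 = 186.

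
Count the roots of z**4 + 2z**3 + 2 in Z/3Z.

0

Write h(z) = z**4 + 2z**3 + 2.
Evaluate at each of the 3 elements of Z/3Z:
h(0) = 2; h(1) = 2; h(2) = 1.
No element is a root.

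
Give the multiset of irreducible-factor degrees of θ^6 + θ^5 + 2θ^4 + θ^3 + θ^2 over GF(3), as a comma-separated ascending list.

1, 1, 1, 1, 2

Write h(θ) = θ^6 + θ^5 + 2θ^4 + θ^3 + θ^2.
Roots in GF(3): h(0) = 0 → root; h(1) = 0 → root; h(2) = 2.
Linear factors from roots: (θ), (θ + 2).
Complete factorization: h(θ) = (θ)^2·(θ + 2)^2·(θ^2 + 1).
Factor degrees with multiplicity: 1 + 1 + 1 + 1 + 2 = 6.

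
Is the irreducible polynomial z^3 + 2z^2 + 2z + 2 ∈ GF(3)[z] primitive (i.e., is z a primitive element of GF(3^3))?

Write f(z) = z^3 + 2z^2 + 2z + 2.
|GF(3^3)^×| = 3^3 − 1 = 26. Prime factorization: 26 = 2·13.
f is primitive ⇔ z has order 26 in GF(3)[z]/(f), i.e. z^(26/q) ≠ 1 for each prime q | 26.
z^(13) mod f = 1
z^(2) mod f = z^2.
Since z^(13) = 1, the order of z divides 13 < 26; not primitive.

No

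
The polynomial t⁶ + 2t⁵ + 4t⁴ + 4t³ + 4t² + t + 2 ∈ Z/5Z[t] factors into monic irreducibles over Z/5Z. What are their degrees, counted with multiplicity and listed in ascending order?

Write g(t) = t⁶ + 2t⁵ + 4t⁴ + 4t³ + 4t² + t + 2.
Roots in Z/5Z: g(0) = 2; g(1) = 3; g(2) = 4; g(3) = 3; g(4) = 4.
Complete factorization: g(t) = (t⁶ + 2t⁵ + 4t⁴ + 4t³ + 4t² + t + 2).
Factor degrees with multiplicity: 6 = 6.

6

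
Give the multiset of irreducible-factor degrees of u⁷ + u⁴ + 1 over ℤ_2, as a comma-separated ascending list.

7

Write h(u) = u⁷ + u⁴ + 1.
Roots in ℤ_2: h(0) = 1; h(1) = 1.
Complete factorization: h(u) = (u⁷ + u⁴ + 1).
Factor degrees with multiplicity: 7 = 7.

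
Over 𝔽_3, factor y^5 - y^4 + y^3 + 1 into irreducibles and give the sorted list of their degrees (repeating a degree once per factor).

2, 3

Write f(y) = y^5 - y^4 + y^3 + 1.
Roots in 𝔽_3: f(0) = 1; f(1) = 2; f(2) = 1.
Complete factorization: f(y) = (y^2 + 1)·(y^3 - y^2 + 1).
Factor degrees with multiplicity: 2 + 3 = 5.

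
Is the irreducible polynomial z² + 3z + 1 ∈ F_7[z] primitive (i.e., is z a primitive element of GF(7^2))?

No

Write f(z) = z² + 3z + 1.
|GF(7^2)^×| = 7^2 − 1 = 48. Prime factorization: 48 = 2^4·3.
f is primitive ⇔ z has order 48 in GF(7)[z]/(f), i.e. z^(48/q) ≠ 1 for each prime q | 48.
z^(24) mod f = 1
z^(16) mod f = 1
Since z^(24) = 1, the order of z divides 24 < 48; not primitive.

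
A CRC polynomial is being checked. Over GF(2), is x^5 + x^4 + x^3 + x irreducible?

Write g(x) = x^5 + x^4 + x^3 + x.
Check for roots in GF(2): g(0) = 0 → root; g(1) = 0 → root.
g(0) = 0, so (x) divides g(x); g is reducible.

No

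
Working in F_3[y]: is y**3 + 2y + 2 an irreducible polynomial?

Write h(y) = y**3 + 2y + 2.
Check for roots in F_3: h(0) = 2; h(1) = 2; h(2) = 2.
No roots. A degree-3 polynomial over a field with no linear factor is irreducible.

Yes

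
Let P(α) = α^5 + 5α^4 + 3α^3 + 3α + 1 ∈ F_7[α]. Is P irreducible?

Check for roots in F_7: P(0) = 1; P(1) = 6; P(2) = 3; P(3) = 4; P(4) = 3; P(5) = 5; P(6) = 6.
No roots, so no linear factors.
Degree-2 irreducible divisors: test the 21 monic irreducibles of degree 2 over GF(7).
None of them divide P (all give nonzero remainder).
No irreducible factor of degree ≤ 2 exists, so P is irreducible over GF(7).

Yes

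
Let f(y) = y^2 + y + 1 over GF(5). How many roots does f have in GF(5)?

0

Evaluate at each of the 5 elements of GF(5):
f(0) = 1; f(1) = 3; f(2) = 2; f(3) = 3; f(4) = 1.
No element is a root.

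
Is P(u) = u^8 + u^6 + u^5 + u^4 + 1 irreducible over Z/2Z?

Yes

Check for roots in Z/2Z: P(0) = 1; P(1) = 1.
No roots, so no linear factors.
Monic irreducibles of degree 2 over GF(2): u^2 + u + 1.
None of them divide P (all give nonzero remainder).
Monic irreducibles of degree 3 over GF(2): u^3 + u + 1, u^3 + u^2 + 1.
None of them divide P (all give nonzero remainder).
Monic irreducibles of degree 4 over GF(2): u^4 + u + 1, u^4 + u^3 + 1, u^4 + u^3 + u^2 + u + 1.
None of them divide P (all give nonzero remainder).
No irreducible factor of degree ≤ 4 exists, so P is irreducible over GF(2).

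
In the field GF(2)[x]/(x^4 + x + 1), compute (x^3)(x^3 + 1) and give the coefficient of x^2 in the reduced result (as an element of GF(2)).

Multiply in GF(2)[x]: (x^3)·(x^3 + 1) = x^6 + x^3.
Reduce using x^4 ≡ x + 1 (mod x^4 + x + 1).
Reduced: x^2.

1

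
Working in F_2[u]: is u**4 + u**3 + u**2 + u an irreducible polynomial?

Write h(u) = u**4 + u**3 + u**2 + u.
Check for roots in F_2: h(0) = 0 → root; h(1) = 0 → root.
h(0) = 0, so (u) divides h(u); h is reducible.

No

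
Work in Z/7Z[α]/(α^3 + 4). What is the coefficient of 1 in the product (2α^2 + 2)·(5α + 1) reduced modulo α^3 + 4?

4

Multiply in Z/7Z[α]: (2α^2 + 2)·(5α + 1) = 3α^3 + 2α^2 + 3α + 2.
Reduce using α^3 ≡ 3 (mod α^3 + 4).
Reduced: 2α^2 + 3α + 4.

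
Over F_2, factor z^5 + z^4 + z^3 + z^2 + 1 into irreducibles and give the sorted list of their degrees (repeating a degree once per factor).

5

Write h(z) = z^5 + z^4 + z^3 + z^2 + 1.
Roots in F_2: h(0) = 1; h(1) = 1.
Complete factorization: h(z) = (z^5 + z^4 + z^3 + z^2 + 1).
Factor degrees with multiplicity: 5 = 5.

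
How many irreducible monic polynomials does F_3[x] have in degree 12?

44220

x^(3^12) − x is the product of all monic irreducibles of degree dividing 12; Möbius inversion gives N = (1/12) Σ μ(12/d)·3^d.
Divisors of 12: 1, 2, 3, 4, 6, 12; μ(12/d) for each: 0, 1, 0, -1, -1, 1.
Σ = 3^2 − 3^4 − 3^6 + 3^12 = 530640.
N = 530640/12 = 44220.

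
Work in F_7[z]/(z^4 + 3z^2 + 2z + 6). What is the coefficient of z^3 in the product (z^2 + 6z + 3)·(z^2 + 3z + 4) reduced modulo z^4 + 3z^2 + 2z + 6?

2

Multiply in F_7[z]: (z^2 + 6z + 3)·(z^2 + 3z + 4) = z^4 + 2z^3 + 4z^2 + 5z + 5.
Reduce using z^4 ≡ 4z^2 + 5z + 1 (mod z^4 + 3z^2 + 2z + 6).
Reduced: 2z^3 + z^2 + 3z + 6.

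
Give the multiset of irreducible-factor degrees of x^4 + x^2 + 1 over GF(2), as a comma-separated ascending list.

Write h(x) = x^4 + x^2 + 1.
Roots in GF(2): h(0) = 1; h(1) = 1.
Complete factorization: h(x) = (x^2 + x + 1)^2.
Factor degrees with multiplicity: 2 + 2 = 4.

2, 2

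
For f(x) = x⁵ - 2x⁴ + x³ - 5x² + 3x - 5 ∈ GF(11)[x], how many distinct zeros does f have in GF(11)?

1

Evaluate at each of the 11 elements of GF(11):
f(0) = 6; f(1) = 4; f(2) = 0 → root; f(3) = 1; f(4) = 8; f(5) = 4; f(6) = 8; f(7) = 8; f(8) = 4; f(9) = 7; f(10) = 5.
Roots: {2}.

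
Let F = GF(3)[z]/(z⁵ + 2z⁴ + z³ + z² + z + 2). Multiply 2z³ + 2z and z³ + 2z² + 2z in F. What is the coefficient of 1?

Multiply in GF(3)[z]: (2z³ + 2z)·(z³ + 2z² + 2z) = 2z⁶ + z⁵ + z³ + z².
Reduce using z⁵ ≡ z⁴ + 2z³ + 2z² + 2z + 1 (mod z⁵ + 2z⁴ + z³ + z² + z + 2).
Reduced: z⁴ + 2z³ + 2z² + 2z.

0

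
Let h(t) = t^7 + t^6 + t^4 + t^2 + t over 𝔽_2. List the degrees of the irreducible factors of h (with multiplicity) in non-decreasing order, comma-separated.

1, 2, 2, 2

Roots in 𝔽_2: h(0) = 0 → root; h(1) = 1.
Linear factors from roots: (t).
Complete factorization: h(t) = (t)·(t^2 + t + 1)^3.
Factor degrees with multiplicity: 1 + 2 + 2 + 2 = 7.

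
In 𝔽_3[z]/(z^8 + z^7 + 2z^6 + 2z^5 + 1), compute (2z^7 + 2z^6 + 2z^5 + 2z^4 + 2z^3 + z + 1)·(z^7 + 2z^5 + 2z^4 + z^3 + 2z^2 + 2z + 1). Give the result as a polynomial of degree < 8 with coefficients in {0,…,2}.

2z^7 + z^5 + z^4 + z^3 + 2z + 2

Multiply in 𝔽_3[z]: (2z^7 + 2z^6 + 2z^5 + 2z^4 + 2z^3 + z + 1)·(z^7 + 2z^5 + 2z^4 + z^3 + 2z^2 + 2z + 1) = 2z^14 + 2z^13 + z^11 + 2z^9 + z^8 + 2z^7 + 2z^6 + 2z^5 + 2z^3 + z^2 + 1.
Reduce using z^8 ≡ 2z^7 + z^6 + z^5 + 2 (mod z^8 + z^7 + 2z^6 + 2z^5 + 1).
Reduced: 2z^7 + z^5 + z^4 + z^3 + 2z + 2.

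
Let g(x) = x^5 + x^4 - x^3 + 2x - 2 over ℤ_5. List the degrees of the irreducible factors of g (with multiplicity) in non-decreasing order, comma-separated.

Roots in ℤ_5: g(0) = 3; g(1) = 1; g(2) = 2; g(3) = 1; g(4) = 2.
Complete factorization: g(x) = (x^2 - x + 1)·(x^3 + 2x^2 - 2).
Factor degrees with multiplicity: 2 + 3 = 5.

2, 3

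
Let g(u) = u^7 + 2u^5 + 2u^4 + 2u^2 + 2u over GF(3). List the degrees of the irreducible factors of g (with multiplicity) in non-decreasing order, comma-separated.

1, 1, 2, 3

Roots in GF(3): g(0) = 0 → root; g(1) = 0 → root; g(2) = 2.
Linear factors from roots: (u), (u + 2).
Complete factorization: g(u) = (u)·(u + 2)·(u^2 + 1)·(u^3 + u^2 + 2u + 1).
Factor degrees with multiplicity: 1 + 1 + 2 + 3 = 7.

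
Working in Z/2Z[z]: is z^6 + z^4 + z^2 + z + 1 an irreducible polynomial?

Write P(z) = z^6 + z^4 + z^2 + z + 1.
Check for roots in Z/2Z: P(0) = 1; P(1) = 1.
No roots, so no linear factors.
Monic irreducibles of degree 2 over GF(2): z^2 + z + 1.
None of them divide P (all give nonzero remainder).
Monic irreducibles of degree 3 over GF(2): z^3 + z + 1, z^3 + z^2 + 1.
None of them divide P (all give nonzero remainder).
No irreducible factor of degree ≤ 3 exists, so P is irreducible over GF(2).

Yes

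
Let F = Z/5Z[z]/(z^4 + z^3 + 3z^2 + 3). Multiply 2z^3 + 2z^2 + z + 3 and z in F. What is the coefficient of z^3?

Multiply in Z/5Z[z]: (2z^3 + 2z^2 + z + 3)·(z) = 2z^4 + 2z^3 + z^2 + 3z.
Reduce using z^4 ≡ 4z^3 + 2z^2 + 2 (mod z^4 + z^3 + 3z^2 + 3).
Reduced: 3z + 4.

0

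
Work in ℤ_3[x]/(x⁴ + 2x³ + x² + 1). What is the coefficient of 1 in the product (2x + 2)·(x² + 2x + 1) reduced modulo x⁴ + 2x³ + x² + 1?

Multiply in ℤ_3[x]: (2x + 2)·(x² + 2x + 1) = 2x³ + 2.
Reduced: 2x³ + 2.

2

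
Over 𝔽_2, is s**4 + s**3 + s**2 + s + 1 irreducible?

Yes

Write P(s) = s**4 + s**3 + s**2 + s + 1.
Check for roots in 𝔽_2: P(0) = 1; P(1) = 1.
No roots, so no linear factors.
Monic irreducibles of degree 2 over GF(2): s**2 + s + 1.
None of them divide P (all give nonzero remainder).
No irreducible factor of degree ≤ 2 exists, so P is irreducible over GF(2).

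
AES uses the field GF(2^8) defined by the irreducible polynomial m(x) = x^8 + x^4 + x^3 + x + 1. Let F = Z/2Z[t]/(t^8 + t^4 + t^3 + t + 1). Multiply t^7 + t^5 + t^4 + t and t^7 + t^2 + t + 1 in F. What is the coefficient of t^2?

0

Multiply in Z/2Z[t]: (t^7 + t^5 + t^4 + t)·(t^7 + t^2 + t + 1) = t^14 + t^12 + t^11 + t^9 + t^4 + t^3 + t^2 + t.
Reduce using t^8 ≡ t^4 + t^3 + t + 1 (mod t^8 + t^4 + t^3 + t + 1).
Reduced: t^7 + t^6 + 1.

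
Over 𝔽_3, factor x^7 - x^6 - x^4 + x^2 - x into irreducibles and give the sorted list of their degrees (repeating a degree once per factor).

Write g(x) = x^7 - x^6 - x^4 + x^2 - x.
Roots in 𝔽_3: g(0) = 0 → root; g(1) = 2; g(2) = 2.
Linear factors from roots: (x).
Complete factorization: g(x) = (x)·(x^3 + x^2 - 1)·(x^3 + x^2 - x + 1).
Factor degrees with multiplicity: 1 + 3 + 3 = 7.

1, 3, 3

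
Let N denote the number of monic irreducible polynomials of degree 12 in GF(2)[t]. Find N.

The number of monic irreducibles of degree 12 over GF(2) is (1/12)·Σ_{d∣12} μ(12/d) 2^d.
Divisors of 12: 1, 2, 3, 4, 6, 12; μ(12/d) for each: 0, 1, 0, -1, -1, 1.
Σ = 2^2 − 2^4 − 2^6 + 2^12 = 4020.
N = 4020/12 = 335.

335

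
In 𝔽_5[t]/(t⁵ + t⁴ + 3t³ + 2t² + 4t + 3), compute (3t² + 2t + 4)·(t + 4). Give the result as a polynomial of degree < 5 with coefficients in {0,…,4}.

Multiply in 𝔽_5[t]: (3t² + 2t + 4)·(t + 4) = 3t³ + 4t² + 2t + 1.
Reduced: 3t³ + 4t² + 2t + 1.

3t^3 + 4t^2 + 2t + 1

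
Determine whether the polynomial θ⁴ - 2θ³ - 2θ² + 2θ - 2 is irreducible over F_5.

Write P(θ) = θ⁴ - 2θ³ - 2θ² + 2θ - 2.
Check for roots in F_5: P(0) = 3; P(1) = 2; P(2) = 4; P(3) = 3; P(4) = 2.
No roots, so no linear factors.
Degree-2 irreducible divisors: test the 10 monic irreducibles of degree 2 over GF(5).
None of them divide P (all give nonzero remainder).
No irreducible factor of degree ≤ 2 exists, so P is irreducible over GF(5).

Yes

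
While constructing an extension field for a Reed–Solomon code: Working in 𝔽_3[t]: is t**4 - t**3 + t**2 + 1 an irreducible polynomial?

Write P(t) = t**4 - t**3 + t**2 + 1.
Check for roots in 𝔽_3: P(0) = 1; P(1) = 2; P(2) = 1.
No roots, so no linear factors.
Monic irreducibles of degree 2 over GF(3): t**2 + 1, t**2 + t - 1, t**2 - t - 1.
None of them divide P (all give nonzero remainder).
No irreducible factor of degree ≤ 2 exists, so P is irreducible over GF(3).

Yes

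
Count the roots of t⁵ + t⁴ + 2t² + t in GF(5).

Write P(t) = t⁵ + t⁴ + 2t² + t.
Evaluate at each of the 5 elements of GF(5):
P(0) = 0 → root; P(1) = 0 → root; P(2) = 3; P(3) = 0 → root; P(4) = 1.
Roots: {0, 1, 3}.

3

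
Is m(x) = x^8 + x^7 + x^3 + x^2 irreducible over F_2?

Check for roots in F_2: m(0) = 0 → root; m(1) = 0 → root.
m(0) = 0, so (x) divides m(x); m is reducible.

No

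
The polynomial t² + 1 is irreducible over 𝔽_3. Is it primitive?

No

Write f(t) = t² + 1.
|GF(3^2)^×| = 3^2 − 1 = 8. Prime factorization: 8 = 2^3.
f is primitive ⇔ t has order 8 in GF(3)[t]/(f), i.e. t^(8/q) ≠ 1 for each prime q | 8.
t^(4) mod f = 1
Since t^(4) = 1, the order of t divides 4 < 8; not primitive.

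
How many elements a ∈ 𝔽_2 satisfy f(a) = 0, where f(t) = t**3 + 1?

Evaluate at each of the 2 elements of 𝔽_2:
f(0) = 1; f(1) = 0 → root.
Roots: {1}.

1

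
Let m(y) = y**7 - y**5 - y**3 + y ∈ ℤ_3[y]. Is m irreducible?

No

Check for roots in ℤ_3: m(0) = 0 → root; m(1) = 0 → root; m(2) = 0 → root.
m(0) = 0, so (y) divides m(y); m is reducible.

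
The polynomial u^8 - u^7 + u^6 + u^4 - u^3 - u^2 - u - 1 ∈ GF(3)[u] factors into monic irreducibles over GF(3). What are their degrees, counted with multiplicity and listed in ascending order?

Write h(u) = u^8 - u^7 + u^6 + u^4 - u^3 - u^2 - u - 1.
Roots in GF(3): h(0) = 2; h(1) = 1; h(2) = 1.
Complete factorization: h(u) = (u^2 - u - 1)·(u^3 + u^2 + u - 1)·(u^3 - u^2 - u - 1).
Factor degrees with multiplicity: 2 + 3 + 3 = 8.

2, 3, 3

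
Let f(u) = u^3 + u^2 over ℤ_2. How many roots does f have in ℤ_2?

2

Evaluate at each of the 2 elements of ℤ_2:
f(0) = 0 → root; f(1) = 0 → root.
Roots: {0, 1}.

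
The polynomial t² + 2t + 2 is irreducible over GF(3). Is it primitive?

Write f(t) = t² + 2t + 2.
|GF(3^2)^×| = 3^2 − 1 = 8. Prime factorization: 8 = 2^3.
f is primitive ⇔ t has order 8 in GF(3)[t]/(f), i.e. t^(8/q) ≠ 1 for each prime q | 8.
t^(4) mod f = 2.
None equal 1, so t has full order 8; f is primitive.

Yes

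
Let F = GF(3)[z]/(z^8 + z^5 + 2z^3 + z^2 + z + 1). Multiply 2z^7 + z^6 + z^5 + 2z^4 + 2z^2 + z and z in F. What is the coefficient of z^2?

Multiply in GF(3)[z]: (2z^7 + z^6 + z^5 + 2z^4 + 2z^2 + z)·(z) = 2z^8 + z^7 + z^6 + 2z^5 + 2z^3 + z^2.
Reduce using z^8 ≡ 2z^5 + z^3 + 2z^2 + 2z + 2 (mod z^8 + z^5 + 2z^3 + z^2 + z + 1).
Reduced: z^7 + z^6 + z^3 + 2z^2 + z + 1.

2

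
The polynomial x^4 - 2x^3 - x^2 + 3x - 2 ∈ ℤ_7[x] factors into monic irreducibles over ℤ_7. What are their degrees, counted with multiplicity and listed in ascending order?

1, 1, 2

Write h(x) = x^4 - 2x^3 - x^2 + 3x - 2.
Linear factors from roots: (x - 2).
Complete factorization: h(x) = (x - 2)^2·(x^2 + 2x + 3).
Factor degrees with multiplicity: 1 + 1 + 2 = 4.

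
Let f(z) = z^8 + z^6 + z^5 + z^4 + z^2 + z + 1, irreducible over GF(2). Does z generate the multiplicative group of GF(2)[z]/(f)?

|GF(2^8)^×| = 2^8 − 1 = 255. Prime factorization: 255 = 3·5·17.
f is primitive ⇔ z has order 255 in GF(2)[z]/(f), i.e. z^(255/q) ≠ 1 for each prime q | 255.
z^(85) mod f = 1
z^(51) mod f = z^6 + z^4 + z^3 + z^2 + z.
z^(15) mod f = z^7 + z^6 + z^5 + z^4 + z^3 + z^2 + z.
Since z^(85) = 1, the order of z divides 85 < 255; not primitive.

No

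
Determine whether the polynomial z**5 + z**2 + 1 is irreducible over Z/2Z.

Yes

Write g(z) = z**5 + z**2 + 1.
Check for roots in Z/2Z: g(0) = 1; g(1) = 1.
No roots, so no linear factors.
Monic irreducibles of degree 2 over GF(2): z**2 + z + 1.
None of them divide g (all give nonzero remainder).
No irreducible factor of degree ≤ 2 exists, so g is irreducible over GF(2).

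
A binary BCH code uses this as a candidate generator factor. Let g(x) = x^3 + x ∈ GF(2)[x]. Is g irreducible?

Check for roots in GF(2): g(0) = 0 → root; g(1) = 0 → root.
g(0) = 0, so (x) divides g(x); g is reducible.

No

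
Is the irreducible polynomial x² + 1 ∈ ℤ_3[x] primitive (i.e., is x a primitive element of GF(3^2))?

Write f(x) = x² + 1.
|GF(3^2)^×| = 3^2 − 1 = 8. Prime factorization: 8 = 2^3.
f is primitive ⇔ x has order 8 in GF(3)[x]/(f), i.e. x^(8/q) ≠ 1 for each prime q | 8.
x^(4) mod f = 1
Since x^(4) = 1, the order of x divides 4 < 8; not primitive.

No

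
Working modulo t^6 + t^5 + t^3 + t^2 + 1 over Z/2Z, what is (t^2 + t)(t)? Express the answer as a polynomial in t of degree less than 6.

t^3 + t^2

Multiply in Z/2Z[t]: (t^2 + t)·(t) = t^3 + t^2.
Reduced: t^3 + t^2.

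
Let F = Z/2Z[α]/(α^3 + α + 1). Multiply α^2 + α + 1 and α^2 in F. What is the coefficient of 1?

1

Multiply in Z/2Z[α]: (α^2 + α + 1)·(α^2) = α^4 + α^3 + α^2.
Reduce using α^3 ≡ α + 1 (mod α^3 + α + 1).
Reduced: 1.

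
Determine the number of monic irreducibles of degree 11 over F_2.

186

By the necklace-counting formula, N_2(11) = (1/11) Σ_{d|11} μ(11/d)·2^d.
Divisors of 11: 1, 11; μ(11/d) for each: -1, 1.
Σ = − 2^1 + 2^11 = 2046.
N = 2046/11 = 186.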